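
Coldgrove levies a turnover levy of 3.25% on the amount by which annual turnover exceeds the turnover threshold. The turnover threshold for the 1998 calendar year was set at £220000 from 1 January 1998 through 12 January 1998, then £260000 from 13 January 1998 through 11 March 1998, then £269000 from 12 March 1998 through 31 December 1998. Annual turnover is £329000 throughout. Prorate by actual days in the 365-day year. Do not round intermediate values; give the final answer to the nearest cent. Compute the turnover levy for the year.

£2048.84

1 January – 12 January 1998: 12 days, exemption £220000 → (£329000 − £220000) × 3.25% × 12/365 = £116.4658
13 January – 11 March 1998: 58 days, exemption £260000 → (£329000 − £260000) × 3.25% × 58/365 = £356.3425
12 March – 31 December 1998: 295 days, exemption £269000 → (£329000 − £269000) × 3.25% × 295/365 = £1576.0274
Total = £2048.8356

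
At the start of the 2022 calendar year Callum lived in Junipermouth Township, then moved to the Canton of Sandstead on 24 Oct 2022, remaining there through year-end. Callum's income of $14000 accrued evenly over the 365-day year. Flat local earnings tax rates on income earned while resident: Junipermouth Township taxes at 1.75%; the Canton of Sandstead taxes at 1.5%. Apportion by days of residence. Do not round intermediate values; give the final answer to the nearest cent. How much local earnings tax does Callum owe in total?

$238.38

Junipermouth Township, 1 Jan – 23 Oct 2022: 296 days → $14000 × 1.75% × 296/365 = $198.6849
The Canton of Sandstead, 24 Oct – 31 Dec 2022: 69 days → $14000 × 1.5% × 69/365 = $39.6986
Total = $238.3836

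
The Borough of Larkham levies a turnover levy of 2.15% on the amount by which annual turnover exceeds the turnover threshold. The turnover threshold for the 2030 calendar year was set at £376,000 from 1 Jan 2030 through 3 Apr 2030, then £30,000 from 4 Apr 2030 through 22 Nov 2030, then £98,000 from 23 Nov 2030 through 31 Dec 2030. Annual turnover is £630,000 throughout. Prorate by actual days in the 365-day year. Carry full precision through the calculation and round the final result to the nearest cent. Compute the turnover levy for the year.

£10,848.37

1 Jan – 3 Apr 2030: 93 days, exemption £376,000 → (£630,000 − £376,000) × 2.15% × 93/365 = £1,391.4329
4 Apr – 22 Nov 2030: 233 days, exemption £30,000 → (£630,000 − £30,000) × 2.15% × 233/365 = £8,234.7945
23 Nov – 31 Dec 2030: 39 days, exemption £98,000 → (£630,000 − £98,000) × 2.15% × 39/365 = £1,222.1425
Total = £10,848.3699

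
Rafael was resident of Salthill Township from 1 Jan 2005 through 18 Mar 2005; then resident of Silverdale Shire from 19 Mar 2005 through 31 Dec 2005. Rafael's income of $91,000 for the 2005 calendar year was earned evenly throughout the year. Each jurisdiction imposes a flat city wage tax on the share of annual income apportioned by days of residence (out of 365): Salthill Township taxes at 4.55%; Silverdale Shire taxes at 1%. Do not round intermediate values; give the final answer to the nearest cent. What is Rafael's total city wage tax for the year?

$1,591.50

Salthill Township, 1 Jan – 18 Mar 2005: 77 days → $91,000 × 4.55% × 77/365 = $873.4753
Silverdale Shire, 19 Mar – 31 Dec 2005: 288 days → $91,000 × 1% × 288/365 = $718.0274
Total = $1,591.5027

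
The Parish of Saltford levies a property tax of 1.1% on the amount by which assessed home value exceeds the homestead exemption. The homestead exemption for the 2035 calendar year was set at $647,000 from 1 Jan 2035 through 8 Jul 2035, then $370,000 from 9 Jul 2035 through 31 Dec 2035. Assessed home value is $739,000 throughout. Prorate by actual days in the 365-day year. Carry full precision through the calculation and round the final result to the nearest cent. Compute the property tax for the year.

1 Jan – 8 Jul 2035: 189 days, exemption $647,000 → ($739,000 − $647,000) × 1.1% × 189/365 = $524.0219
9 Jul – 31 Dec 2035: 176 days, exemption $370,000 → ($739,000 − $370,000) × 1.1% × 176/365 = $1,957.2164
Total = $2,481.2384

$2,481.24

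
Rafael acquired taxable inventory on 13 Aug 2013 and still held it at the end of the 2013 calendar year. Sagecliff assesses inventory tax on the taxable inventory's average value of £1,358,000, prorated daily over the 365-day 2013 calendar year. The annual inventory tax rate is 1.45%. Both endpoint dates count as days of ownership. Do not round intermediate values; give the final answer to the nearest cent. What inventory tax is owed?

£7,606.66

Days held (13 Aug – 31 Dec 2013): 141 out of 365
Tax = £1,358,000 × 1.45% × 141/365 = £7,606.6603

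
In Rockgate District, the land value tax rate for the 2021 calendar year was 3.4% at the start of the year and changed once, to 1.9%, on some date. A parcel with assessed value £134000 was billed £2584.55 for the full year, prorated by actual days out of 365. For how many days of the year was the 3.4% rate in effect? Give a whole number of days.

Let d = days at the first rate; then 365 − d days at the second rate.
£134000 × [3.4%·d + 1.9%·(365−d)] / 365 = £2584.55
Solving gives d = 7, so the new rate took effect on January 8, 2021.

7 days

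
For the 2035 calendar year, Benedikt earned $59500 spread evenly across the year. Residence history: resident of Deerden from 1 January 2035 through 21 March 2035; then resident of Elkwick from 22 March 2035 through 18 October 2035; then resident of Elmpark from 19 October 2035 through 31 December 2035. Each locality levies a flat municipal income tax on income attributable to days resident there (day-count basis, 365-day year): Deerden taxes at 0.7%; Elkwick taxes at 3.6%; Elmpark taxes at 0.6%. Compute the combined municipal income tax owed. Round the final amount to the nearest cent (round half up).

$1401.92

Deerden, 1 January – 21 March 2035: 80 days → $59500 × 0.7% × 80/365 = $91.2877
Elkwick, 22 March – 18 October 2035: 211 days → $59500 × 3.6% × 211/365 = $1238.2521
Elmpark, 19 October – 31 December 2035: 74 days → $59500 × 0.6% × 74/365 = $72.3781
Total = $1401.9178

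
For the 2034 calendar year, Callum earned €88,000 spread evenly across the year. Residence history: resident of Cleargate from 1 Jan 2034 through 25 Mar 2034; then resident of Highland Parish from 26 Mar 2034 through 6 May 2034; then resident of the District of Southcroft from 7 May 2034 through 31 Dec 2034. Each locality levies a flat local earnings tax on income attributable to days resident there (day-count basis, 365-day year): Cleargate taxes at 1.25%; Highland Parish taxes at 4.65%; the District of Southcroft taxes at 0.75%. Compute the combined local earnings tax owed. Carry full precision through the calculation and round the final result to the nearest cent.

€1,156.18

Cleargate, 1 Jan – 25 Mar 2034: 84 days → €88,000 × 1.25% × 84/365 = €253.1507
Highland Parish, 26 Mar – 6 May 2034: 42 days → €88,000 × 4.65% × 42/365 = €470.8603
The District of Southcroft, 7 May – 31 Dec 2034: 239 days → €88,000 × 0.75% × 239/365 = €432.1644
Total = €1,156.1753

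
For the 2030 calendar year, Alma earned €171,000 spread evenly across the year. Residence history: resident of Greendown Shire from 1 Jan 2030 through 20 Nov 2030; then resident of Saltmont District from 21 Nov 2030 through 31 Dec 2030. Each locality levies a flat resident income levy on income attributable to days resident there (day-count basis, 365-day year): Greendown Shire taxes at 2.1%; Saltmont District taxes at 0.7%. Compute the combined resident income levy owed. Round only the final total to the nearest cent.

Greendown Shire, 1 Jan – 20 Nov 2030: 324 days → €171,000 × 2.1% × 324/365 = €3,187.6274
Saltmont District, 21 Nov – 31 Dec 2030: 41 days → €171,000 × 0.7% × 41/365 = €134.4575
Total = €3,322.0849

€3,322.08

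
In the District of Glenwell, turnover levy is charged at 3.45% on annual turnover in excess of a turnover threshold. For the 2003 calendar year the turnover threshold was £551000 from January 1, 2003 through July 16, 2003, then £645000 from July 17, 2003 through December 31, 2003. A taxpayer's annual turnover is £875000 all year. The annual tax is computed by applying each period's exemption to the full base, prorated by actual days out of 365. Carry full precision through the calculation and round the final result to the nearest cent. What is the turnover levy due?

£9685.33

January 1 – July 16, 2003: 197 days, exemption £551000 → (£875000 − £551000) × 3.45% × 197/365 = £6033.0575
July 17 – December 31, 2003: 168 days, exemption £645000 → (£875000 − £645000) × 3.45% × 168/365 = £3652.2740
Total = £9685.3315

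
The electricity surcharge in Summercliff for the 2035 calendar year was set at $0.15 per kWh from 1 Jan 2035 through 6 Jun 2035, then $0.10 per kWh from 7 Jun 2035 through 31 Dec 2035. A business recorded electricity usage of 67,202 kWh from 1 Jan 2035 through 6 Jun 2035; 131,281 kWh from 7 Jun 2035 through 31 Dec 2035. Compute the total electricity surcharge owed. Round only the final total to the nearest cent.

1 Jan – 6 Jun 2035: 67,202 kWh at $0.15/kWh → $10,080.30
7 Jun – 31 Dec 2035: 131,281 kWh at $0.10/kWh → $13,128.10

$23,208.40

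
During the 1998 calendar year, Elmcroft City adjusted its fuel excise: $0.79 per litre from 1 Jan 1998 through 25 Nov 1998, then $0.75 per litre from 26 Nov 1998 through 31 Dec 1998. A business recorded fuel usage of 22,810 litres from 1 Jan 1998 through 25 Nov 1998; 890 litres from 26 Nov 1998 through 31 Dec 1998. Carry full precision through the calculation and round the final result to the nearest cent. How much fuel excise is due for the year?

$18687.40

1 Jan – 25 Nov 1998: 22,810 litres at $0.79/litre → $18019.90
26 Nov – 31 Dec 1998: 890 litres at $0.75/litre → $667.50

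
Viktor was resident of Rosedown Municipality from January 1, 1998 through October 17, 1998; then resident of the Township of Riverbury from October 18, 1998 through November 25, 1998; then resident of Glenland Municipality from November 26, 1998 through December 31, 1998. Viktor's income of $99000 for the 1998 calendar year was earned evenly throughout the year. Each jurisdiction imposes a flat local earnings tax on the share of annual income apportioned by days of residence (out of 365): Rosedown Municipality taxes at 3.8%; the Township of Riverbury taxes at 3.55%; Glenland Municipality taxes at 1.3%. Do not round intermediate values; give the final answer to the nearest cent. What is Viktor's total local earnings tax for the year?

Rosedown Municipality, January 1 – October 17, 1998: 290 days → $99000 × 3.8% × 290/365 = $2988.9863
The Township of Riverbury, October 18 – November 25, 1998: 39 days → $99000 × 3.55% × 39/365 = $375.5219
Glenland Municipality, November 26 – December 31, 1998: 36 days → $99000 × 1.3% × 36/365 = $126.9370
Total = $3491.4452

$3491.45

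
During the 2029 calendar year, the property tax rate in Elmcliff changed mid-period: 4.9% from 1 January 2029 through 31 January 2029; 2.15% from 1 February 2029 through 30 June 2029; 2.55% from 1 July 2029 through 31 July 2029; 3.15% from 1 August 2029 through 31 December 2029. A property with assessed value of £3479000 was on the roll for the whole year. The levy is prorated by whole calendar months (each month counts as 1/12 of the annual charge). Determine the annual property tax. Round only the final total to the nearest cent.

£98426.71

1 January – 31 January 2029: 1 month at 4.9% → £3479000 × 4.9% × 1/12 = £14205.9167
1 February – 30 June 2029: 5 months at 2.15% → £3479000 × 2.15% × 5/12 = £31166.0417
1 July – 31 July 2029: 1 month at 2.55% → £3479000 × 2.55% × 1/12 = £7392.8750
1 August – 31 December 2029: 5 months at 3.15% → £3479000 × 3.15% × 5/12 = £45661.8750
Total = £98426.7083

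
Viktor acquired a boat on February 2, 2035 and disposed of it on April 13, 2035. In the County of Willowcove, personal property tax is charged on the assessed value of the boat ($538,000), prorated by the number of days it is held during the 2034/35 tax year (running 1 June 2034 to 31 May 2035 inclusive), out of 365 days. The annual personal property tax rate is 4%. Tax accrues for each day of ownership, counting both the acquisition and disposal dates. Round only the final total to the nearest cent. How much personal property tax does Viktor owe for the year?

$4,186.08

Days held (February 2 – April 13, 2035): 71 out of 365
Tax = $538,000 × 4% × 71/365 = $4,186.0822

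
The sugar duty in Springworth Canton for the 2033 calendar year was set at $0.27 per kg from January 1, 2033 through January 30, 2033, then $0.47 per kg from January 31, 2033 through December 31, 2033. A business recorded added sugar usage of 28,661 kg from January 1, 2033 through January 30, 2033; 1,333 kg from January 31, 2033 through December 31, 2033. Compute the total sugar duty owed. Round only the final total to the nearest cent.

January 1 – January 30, 2033: 28,661 kg at $0.27/kg → $7,738.47
January 31 – December 31, 2033: 1,333 kg at $0.47/kg → $626.51

$8,364.98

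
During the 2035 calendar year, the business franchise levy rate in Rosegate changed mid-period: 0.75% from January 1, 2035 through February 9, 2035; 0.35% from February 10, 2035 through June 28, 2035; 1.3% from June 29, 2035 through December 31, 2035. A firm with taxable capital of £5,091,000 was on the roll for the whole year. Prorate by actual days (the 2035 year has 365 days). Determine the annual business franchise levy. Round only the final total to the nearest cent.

January 1 – February 9, 2035: 40 days at 0.75% → £5,091,000 × 0.75% × 40/365 = £4,184.3836
February 10 – June 28, 2035: 139 days at 0.35% → £5,091,000 × 0.35% × 139/365 = £6,785.6753
June 29 – December 31, 2035: 186 days at 1.3% → £5,091,000 × 1.3% × 186/365 = £33,726.1315
Total = £44,696.1904

£44,696.19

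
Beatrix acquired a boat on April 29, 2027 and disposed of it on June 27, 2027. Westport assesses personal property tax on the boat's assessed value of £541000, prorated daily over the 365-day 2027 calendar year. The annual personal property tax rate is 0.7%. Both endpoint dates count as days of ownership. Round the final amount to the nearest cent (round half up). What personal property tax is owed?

Days held (April 29 – June 27, 2027): 60 out of 365
Tax = £541000 × 0.7% × 60/365 = £622.5205

£622.52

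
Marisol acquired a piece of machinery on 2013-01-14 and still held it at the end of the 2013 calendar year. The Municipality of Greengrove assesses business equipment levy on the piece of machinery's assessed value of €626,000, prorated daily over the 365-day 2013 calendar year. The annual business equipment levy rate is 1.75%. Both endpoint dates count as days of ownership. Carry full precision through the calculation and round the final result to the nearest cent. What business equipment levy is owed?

€10,564.82

Days held (2013-01-14 to 2013-12-31): 352 out of 365
Tax = €626,000 × 1.75% × 352/365 = €10,564.8219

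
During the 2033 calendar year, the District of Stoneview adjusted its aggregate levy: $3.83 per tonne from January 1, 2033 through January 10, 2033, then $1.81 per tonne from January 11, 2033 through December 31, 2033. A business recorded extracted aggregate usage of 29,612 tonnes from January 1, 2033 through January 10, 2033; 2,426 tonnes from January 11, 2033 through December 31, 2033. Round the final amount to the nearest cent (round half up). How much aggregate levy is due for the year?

January 1 – January 10, 2033: 29,612 tonnes at $3.83/tonne → $113413.96
January 11 – December 31, 2033: 2,426 tonnes at $1.81/tonne → $4391.06

$117805.02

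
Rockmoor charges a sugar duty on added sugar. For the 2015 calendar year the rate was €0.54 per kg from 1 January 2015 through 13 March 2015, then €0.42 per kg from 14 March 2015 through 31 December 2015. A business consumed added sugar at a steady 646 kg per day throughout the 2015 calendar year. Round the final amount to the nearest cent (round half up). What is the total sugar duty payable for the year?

1 January – 13 March 2015: 72 days × 646 kg/day = 46,512 kg at €0.54/kg → €25116.48
14 March – 31 December 2015: 293 days × 646 kg/day = 189,278 kg at €0.42/kg → €79496.76

€104613.24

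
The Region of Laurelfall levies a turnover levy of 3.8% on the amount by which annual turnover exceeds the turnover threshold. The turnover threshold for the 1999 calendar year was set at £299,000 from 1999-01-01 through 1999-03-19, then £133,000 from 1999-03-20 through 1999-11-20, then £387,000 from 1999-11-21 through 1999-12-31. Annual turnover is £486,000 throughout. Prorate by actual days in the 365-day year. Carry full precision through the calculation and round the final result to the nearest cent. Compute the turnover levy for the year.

£10,981.79

1999-01-01 to 1999-03-19: 78 days, exemption £299,000 → (£486,000 − £299,000) × 3.8% × 78/365 = £1,518.5425
1999-03-20 to 1999-11-20: 246 days, exemption £133,000 → (£486,000 − £133,000) × 3.8% × 246/365 = £9,040.6685
1999-11-21 to 1999-12-31: 41 days, exemption £387,000 → (£486,000 − £387,000) × 3.8% × 41/365 = £422.5808
Total = £10,981.7918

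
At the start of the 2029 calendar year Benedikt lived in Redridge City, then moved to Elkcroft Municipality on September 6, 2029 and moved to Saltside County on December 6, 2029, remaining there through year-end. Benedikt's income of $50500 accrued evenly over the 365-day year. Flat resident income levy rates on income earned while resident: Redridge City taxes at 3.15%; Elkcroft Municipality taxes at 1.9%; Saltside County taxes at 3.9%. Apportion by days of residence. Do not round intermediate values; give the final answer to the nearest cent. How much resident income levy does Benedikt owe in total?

$1460.35

Redridge City, January 1 – September 5, 2029: 248 days → $50500 × 3.15% × 248/365 = $1080.8384
Elkcroft Municipality, September 6 – December 5, 2029: 91 days → $50500 × 1.9% × 91/365 = $239.2178
Saltside County, December 6 – December 31, 2029: 26 days → $50500 × 3.9% × 26/365 = $140.2932
Total = $1460.3493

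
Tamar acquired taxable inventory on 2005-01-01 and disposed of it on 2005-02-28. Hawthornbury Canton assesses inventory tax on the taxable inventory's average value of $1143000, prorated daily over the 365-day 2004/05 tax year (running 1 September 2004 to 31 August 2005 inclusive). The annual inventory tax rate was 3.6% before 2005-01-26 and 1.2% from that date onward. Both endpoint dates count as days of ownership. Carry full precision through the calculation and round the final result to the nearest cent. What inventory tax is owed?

$4096.01

2005-01-01 to 2005-01-25: 25 days at 3.6% → $1143000 × 3.6% × 25/365 = $2818.3562
2005-01-26 to 2005-02-28: 34 days at 1.2% → $1143000 × 1.2% × 34/365 = $1277.6548
Total = $4096.0110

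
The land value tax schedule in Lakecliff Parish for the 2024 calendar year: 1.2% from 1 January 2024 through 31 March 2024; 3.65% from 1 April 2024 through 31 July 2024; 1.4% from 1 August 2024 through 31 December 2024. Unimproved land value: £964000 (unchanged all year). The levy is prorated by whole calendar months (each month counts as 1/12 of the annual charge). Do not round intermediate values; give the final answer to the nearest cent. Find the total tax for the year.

£20244.00

1 January – 31 March 2024: 3 months at 1.2% → £964000 × 1.2% × 3/12 = £2892.0000
1 April – 31 July 2024: 4 months at 3.65% → £964000 × 3.65% × 4/12 = £11728.6667
1 August – 31 December 2024: 5 months at 1.4% → £964000 × 1.4% × 5/12 = £5623.3333
Total = £20244.0000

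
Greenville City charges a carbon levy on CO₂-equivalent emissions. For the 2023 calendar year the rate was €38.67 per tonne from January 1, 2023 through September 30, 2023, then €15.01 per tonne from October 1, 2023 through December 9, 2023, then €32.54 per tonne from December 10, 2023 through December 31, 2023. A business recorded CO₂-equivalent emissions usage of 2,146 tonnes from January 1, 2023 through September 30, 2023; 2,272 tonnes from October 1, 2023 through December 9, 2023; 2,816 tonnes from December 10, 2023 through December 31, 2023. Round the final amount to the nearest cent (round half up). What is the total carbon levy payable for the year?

€208,721.18

January 1 – September 30, 2023: 2,146 tonnes at €38.67/tonne → €82,985.82
October 1 – December 9, 2023: 2,272 tonnes at €15.01/tonne → €34,102.72
December 10 – December 31, 2023: 2,816 tonnes at €32.54/tonne → €91,632.64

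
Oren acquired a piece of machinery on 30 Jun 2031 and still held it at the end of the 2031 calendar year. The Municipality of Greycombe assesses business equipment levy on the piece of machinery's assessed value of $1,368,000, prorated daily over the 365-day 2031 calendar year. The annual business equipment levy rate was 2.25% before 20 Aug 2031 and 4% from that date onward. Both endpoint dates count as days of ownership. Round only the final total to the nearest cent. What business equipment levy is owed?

$24,389.75

30 Jun – 19 Aug 2031: 51 days at 2.25% → $1,368,000 × 2.25% × 51/365 = $4,300.7671
20 Aug – 31 Dec 2031: 134 days at 4% → $1,368,000 × 4% × 134/365 = $20,088.9863
Total = $24,389.7534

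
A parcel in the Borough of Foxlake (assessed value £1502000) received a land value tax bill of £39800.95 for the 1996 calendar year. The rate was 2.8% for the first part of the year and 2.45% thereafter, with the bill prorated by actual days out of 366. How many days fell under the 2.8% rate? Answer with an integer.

209 days

Let d = days at the first rate; then 366 − d days at the second rate.
£1502000 × [2.8%·d + 2.45%·(366−d)] / 366 = £39800.95
Solving gives d = 209, so the new rate took effect on 28 Jul 1996.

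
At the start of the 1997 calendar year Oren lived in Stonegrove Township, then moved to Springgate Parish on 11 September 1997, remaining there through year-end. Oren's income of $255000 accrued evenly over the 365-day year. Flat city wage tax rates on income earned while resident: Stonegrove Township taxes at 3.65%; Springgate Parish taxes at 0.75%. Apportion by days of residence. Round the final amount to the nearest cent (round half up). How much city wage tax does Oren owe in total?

$7038.35

Stonegrove Township, 1 January – 10 September 1997: 253 days → $255000 × 3.65% × 253/365 = $6451.5000
Springgate Parish, 11 September – 31 December 1997: 112 days → $255000 × 0.75% × 112/365 = $586.8493
Total = $7038.3493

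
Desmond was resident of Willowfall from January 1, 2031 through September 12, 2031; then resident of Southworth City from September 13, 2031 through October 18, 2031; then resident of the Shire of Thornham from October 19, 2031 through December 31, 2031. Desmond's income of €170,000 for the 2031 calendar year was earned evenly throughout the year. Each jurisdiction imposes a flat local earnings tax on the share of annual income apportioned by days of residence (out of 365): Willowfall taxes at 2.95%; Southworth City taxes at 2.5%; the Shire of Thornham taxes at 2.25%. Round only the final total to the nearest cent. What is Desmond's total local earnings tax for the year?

Willowfall, January 1 – September 12, 2031: 255 days → €170,000 × 2.95% × 255/365 = €3,503.6301
Southworth City, September 13 – October 18, 2031: 36 days → €170,000 × 2.5% × 36/365 = €419.1781
The Shire of Thornham, October 19 – December 31, 2031: 74 days → €170,000 × 2.25% × 74/365 = €775.4795
Total = €4,698.2877

€4,698.29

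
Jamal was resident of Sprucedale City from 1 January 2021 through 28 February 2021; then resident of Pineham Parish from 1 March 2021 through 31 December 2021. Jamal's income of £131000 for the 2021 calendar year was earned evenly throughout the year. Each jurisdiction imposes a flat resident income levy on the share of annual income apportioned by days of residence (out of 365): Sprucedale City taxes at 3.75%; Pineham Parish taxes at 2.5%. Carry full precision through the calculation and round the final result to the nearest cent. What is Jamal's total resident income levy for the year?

Sprucedale City, 1 January – 28 February 2021: 59 days → £131000 × 3.75% × 59/365 = £794.0753
Pineham Parish, 1 March – 31 December 2021: 306 days → £131000 × 2.5% × 306/365 = £2745.6164
Total = £3539.6918

£3539.69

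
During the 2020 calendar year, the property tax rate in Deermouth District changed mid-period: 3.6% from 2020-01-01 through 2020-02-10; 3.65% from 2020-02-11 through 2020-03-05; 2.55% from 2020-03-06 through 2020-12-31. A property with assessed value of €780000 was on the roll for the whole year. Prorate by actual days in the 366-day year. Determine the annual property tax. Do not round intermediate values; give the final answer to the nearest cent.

€21370.08

2020-01-01 to 2020-02-10: 41 days at 3.6% → €780000 × 3.6% × 41/366 = €3145.5738
2020-02-11 to 2020-03-05: 24 days at 3.65% → €780000 × 3.65% × 24/366 = €1866.8852
2020-03-06 to 2020-12-31: 301 days at 2.55% → €780000 × 2.55% × 301/366 = €16357.6230
Total = €21370.0820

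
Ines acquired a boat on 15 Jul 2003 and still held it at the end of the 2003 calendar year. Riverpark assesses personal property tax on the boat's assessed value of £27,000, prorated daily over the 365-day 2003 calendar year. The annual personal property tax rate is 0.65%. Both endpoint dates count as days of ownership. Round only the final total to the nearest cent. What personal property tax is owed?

£81.74

Days held (15 Jul – 31 Dec 2003): 170 out of 365
Tax = £27,000 × 0.65% × 170/365 = £81.7397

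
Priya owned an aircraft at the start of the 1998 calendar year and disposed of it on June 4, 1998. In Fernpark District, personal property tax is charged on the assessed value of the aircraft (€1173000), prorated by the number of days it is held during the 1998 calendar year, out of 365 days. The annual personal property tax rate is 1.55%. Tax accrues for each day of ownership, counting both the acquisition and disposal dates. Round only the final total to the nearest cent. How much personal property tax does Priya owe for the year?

€7720.91

Days held (January 1 – June 4, 1998): 155 out of 365
Tax = €1173000 × 1.55% × 155/365 = €7720.9110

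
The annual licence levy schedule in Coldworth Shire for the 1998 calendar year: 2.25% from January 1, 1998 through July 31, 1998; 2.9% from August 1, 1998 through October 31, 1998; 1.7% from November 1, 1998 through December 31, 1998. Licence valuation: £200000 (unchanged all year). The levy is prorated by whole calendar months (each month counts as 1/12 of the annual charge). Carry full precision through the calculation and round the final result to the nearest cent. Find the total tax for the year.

£4641.67

January 1 – July 31, 1998: 7 months at 2.25% → £200000 × 2.25% × 7/12 = £2625.0000
August 1 – October 31, 1998: 3 months at 2.9% → £200000 × 2.9% × 3/12 = £1450.0000
November 1 – December 31, 1998: 2 months at 1.7% → £200000 × 1.7% × 2/12 = £566.6667
Total = £4641.6667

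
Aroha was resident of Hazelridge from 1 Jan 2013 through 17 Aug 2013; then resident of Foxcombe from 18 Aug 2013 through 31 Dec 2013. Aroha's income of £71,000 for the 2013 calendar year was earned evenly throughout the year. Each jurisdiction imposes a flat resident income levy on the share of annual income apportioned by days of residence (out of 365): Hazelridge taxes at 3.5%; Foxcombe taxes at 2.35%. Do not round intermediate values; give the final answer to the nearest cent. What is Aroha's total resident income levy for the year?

Hazelridge, 1 Jan – 17 Aug 2013: 229 days → £71,000 × 3.5% × 229/365 = £1,559.0822
Foxcombe, 18 Aug – 31 Dec 2013: 136 days → £71,000 × 2.35% × 136/365 = £621.6877
Total = £2,180.7699

£2,180.77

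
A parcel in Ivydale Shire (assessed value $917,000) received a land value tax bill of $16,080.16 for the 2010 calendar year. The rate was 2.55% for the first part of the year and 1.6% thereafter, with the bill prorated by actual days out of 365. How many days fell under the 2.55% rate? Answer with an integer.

Let d = days at the first rate; then 365 − d days at the second rate.
$917,000 × [2.55%·d + 1.6%·(365−d)] / 365 = $16,080.16
Solving gives d = 59, so the new rate took effect on 1 March 2010.

59 days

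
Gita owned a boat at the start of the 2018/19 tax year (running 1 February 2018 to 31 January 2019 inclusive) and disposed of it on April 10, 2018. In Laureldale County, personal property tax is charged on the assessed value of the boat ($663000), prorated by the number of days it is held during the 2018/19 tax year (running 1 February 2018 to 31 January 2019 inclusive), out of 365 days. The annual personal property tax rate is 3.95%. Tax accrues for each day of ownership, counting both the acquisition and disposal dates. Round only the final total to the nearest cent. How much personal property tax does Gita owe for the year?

Days held (February 1 – April 10, 2018): 69 out of 365
Tax = $663000 × 3.95% × 69/365 = $4950.7027

$4950.70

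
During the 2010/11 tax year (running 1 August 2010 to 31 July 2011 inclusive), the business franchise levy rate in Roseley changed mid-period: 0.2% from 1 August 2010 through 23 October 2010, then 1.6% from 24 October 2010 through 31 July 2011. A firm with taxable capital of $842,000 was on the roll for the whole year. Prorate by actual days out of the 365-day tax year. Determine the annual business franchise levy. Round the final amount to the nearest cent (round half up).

$10,759.15

1 August – 23 October 2010: 84 days at 0.2% → $842,000 × 0.2% × 84/365 = $387.5507
24 October 2010 – 31 July 2011: 281 days at 1.6% → $842,000 × 1.6% × 281/365 = $10,371.5945
Total = $10,759.1452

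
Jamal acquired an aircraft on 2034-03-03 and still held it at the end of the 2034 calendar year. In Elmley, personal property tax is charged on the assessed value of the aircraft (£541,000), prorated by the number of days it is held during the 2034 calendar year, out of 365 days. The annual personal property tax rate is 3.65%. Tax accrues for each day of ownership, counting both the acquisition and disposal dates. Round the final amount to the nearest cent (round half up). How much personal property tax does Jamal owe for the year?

Days held (2034-03-03 to 2034-12-31): 304 out of 365
Tax = £541,000 × 3.65% × 304/365 = £16,446.4000

£16,446.40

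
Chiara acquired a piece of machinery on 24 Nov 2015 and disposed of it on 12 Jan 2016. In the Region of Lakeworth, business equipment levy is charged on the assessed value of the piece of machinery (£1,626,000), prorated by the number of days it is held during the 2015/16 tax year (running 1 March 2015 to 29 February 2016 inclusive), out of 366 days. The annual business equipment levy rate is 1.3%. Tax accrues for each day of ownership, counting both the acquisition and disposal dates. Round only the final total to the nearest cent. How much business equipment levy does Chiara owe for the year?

£2,887.70

Days held (24 Nov 2015 – 12 Jan 2016): 50 out of 366
Tax = £1,626,000 × 1.3% × 50/366 = £2,887.7049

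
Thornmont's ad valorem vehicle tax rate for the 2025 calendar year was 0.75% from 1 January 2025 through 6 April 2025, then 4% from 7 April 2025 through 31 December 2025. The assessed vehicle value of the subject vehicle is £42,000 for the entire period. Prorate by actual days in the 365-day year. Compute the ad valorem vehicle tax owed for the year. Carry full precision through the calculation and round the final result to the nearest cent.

£1,320.99

1 January – 6 April 2025: 96 days at 0.75% → £42,000 × 0.75% × 96/365 = £82.8493
7 April – 31 December 2025: 269 days at 4% → £42,000 × 4% × 269/365 = £1,238.1370
Total = £1,320.9863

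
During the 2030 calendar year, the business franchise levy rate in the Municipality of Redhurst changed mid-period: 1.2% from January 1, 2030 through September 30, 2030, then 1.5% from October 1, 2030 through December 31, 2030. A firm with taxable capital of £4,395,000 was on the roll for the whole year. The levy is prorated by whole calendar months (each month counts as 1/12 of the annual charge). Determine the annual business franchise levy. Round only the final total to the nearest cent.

January 1 – September 30, 2030: 9 months at 1.2% → £4,395,000 × 1.2% × 9/12 = £39,555.0000
October 1 – December 31, 2030: 3 months at 1.5% → £4,395,000 × 1.5% × 3/12 = £16,481.2500
Total = £56,036.2500

£56,036.25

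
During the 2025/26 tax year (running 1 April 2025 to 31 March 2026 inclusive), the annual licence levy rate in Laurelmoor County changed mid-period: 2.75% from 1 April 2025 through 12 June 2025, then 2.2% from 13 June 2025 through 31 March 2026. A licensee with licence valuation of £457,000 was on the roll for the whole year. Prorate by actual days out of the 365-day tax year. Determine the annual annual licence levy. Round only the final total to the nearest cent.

1 April – 12 June 2025: 73 days at 2.75% → £457,000 × 2.75% × 73/365 = £2,513.5000
13 June 2025 – 31 March 2026: 292 days at 2.2% → £457,000 × 2.2% × 292/365 = £8,043.2000
Total = £10,556.7000

£10,556.70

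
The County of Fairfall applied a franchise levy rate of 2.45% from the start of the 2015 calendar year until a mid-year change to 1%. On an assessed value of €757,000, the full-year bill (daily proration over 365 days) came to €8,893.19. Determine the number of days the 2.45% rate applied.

Let d = days at the first rate; then 365 − d days at the second rate.
€757,000 × [2.45%·d + 1%·(365−d)] / 365 = €8,893.19
Solving gives d = 44, so the new rate took effect on February 14, 2015.

44 days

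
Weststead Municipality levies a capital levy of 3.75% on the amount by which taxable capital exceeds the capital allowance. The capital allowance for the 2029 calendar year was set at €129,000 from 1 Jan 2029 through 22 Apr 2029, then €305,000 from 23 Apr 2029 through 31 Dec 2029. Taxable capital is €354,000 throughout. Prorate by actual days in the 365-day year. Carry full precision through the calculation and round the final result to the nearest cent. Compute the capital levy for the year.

1 Jan – 22 Apr 2029: 112 days, exemption €129,000 → (€354,000 − €129,000) × 3.75% × 112/365 = €2,589.0411
23 Apr – 31 Dec 2029: 253 days, exemption €305,000 → (€354,000 − €305,000) × 3.75% × 253/365 = €1,273.6644
Total = €3,862.7055

€3,862.71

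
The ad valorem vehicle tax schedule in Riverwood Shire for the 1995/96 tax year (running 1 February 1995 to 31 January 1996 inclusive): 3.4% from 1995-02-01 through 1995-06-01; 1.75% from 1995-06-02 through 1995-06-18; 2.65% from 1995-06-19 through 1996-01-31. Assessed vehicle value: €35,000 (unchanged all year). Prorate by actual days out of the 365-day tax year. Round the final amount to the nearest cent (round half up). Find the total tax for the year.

€999.85

1995-02-01 to 1995-06-01: 121 days at 3.4% → €35,000 × 3.4% × 121/365 = €394.4932
1995-06-02 to 1995-06-18: 17 days at 1.75% → €35,000 × 1.75% × 17/365 = €28.5274
1995-06-19 to 1996-01-31: 227 days at 2.65% → €35,000 × 2.65% × 227/365 = €576.8288
Total = €999.8493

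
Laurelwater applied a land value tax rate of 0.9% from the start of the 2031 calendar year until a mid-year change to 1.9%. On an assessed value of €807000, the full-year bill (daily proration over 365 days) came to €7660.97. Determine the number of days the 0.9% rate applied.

Let d = days at the first rate; then 365 − d days at the second rate.
€807000 × [0.9%·d + 1.9%·(365−d)] / 365 = €7660.97
Solving gives d = 347, so the new rate took effect on December 14, 2031.

347 days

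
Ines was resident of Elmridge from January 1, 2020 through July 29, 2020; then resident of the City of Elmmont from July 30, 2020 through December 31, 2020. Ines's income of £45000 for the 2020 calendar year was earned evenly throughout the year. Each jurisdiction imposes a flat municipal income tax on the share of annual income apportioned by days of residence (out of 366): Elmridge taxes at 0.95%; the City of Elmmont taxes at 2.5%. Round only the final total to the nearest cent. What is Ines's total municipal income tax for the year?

£722.89

Elmridge, January 1 – July 29, 2020: 211 days → £45000 × 0.95% × 211/366 = £246.4549
The City of Elmmont, July 30 – December 31, 2020: 155 days → £45000 × 2.5% × 155/366 = £476.4344
Total = £722.8893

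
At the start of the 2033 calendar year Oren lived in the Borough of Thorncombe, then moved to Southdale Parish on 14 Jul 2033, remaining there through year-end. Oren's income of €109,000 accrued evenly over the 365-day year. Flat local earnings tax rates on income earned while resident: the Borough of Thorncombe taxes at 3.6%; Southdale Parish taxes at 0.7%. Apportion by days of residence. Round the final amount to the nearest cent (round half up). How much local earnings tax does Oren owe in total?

€2,443.09

The Borough of Thorncombe, 1 Jan – 13 Jul 2033: 194 days → €109,000 × 3.6% × 194/365 = €2,085.6329
Southdale Parish, 14 Jul – 31 Dec 2033: 171 days → €109,000 × 0.7% × 171/365 = €357.4603
Total = €2,443.0932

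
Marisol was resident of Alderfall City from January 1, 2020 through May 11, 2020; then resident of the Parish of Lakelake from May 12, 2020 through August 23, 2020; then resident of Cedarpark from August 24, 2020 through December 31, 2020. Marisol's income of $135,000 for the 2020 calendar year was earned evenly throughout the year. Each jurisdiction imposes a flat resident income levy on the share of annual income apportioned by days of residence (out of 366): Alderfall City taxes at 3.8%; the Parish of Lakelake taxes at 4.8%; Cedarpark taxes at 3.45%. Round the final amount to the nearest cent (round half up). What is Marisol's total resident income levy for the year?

$5,345.78

Alderfall City, January 1 – May 11, 2020: 132 days → $135,000 × 3.8% × 132/366 = $1,850.1639
The Parish of Lakelake, May 12 – August 23, 2020: 104 days → $135,000 × 4.8% × 104/366 = $1,841.3115
Cedarpark, August 24 – December 31, 2020: 130 days → $135,000 × 3.45% × 130/366 = $1,654.3033
Total = $5,345.7787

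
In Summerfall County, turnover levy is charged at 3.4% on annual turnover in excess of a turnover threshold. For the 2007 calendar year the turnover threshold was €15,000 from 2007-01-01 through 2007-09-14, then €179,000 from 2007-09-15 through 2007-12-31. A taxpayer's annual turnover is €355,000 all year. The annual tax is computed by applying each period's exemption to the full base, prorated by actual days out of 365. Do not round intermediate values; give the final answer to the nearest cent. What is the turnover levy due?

2007-01-01 to 2007-09-14: 257 days, exemption €15,000 → (€355,000 − €15,000) × 3.4% × 257/365 = €8,139.5068
2007-09-15 to 2007-12-31: 108 days, exemption €179,000 → (€355,000 − €179,000) × 3.4% × 108/365 = €1,770.6082
Total = €9,910.1151

€9,910.12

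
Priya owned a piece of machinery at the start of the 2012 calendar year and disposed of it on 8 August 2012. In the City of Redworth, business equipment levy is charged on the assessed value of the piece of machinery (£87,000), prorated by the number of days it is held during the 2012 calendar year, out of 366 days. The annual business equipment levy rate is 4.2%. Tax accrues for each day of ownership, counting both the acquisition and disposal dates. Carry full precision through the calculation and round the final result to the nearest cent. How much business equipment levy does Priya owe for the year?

Days held (1 January – 8 August 2012): 221 out of 366
Tax = £87,000 × 4.2% × 221/366 = £2,206.3770

£2,206.38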